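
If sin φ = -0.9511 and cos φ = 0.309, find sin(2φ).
sin(2φ) = 2 sin φ cos φ = -0.5878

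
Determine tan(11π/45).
tan(11π/45) = 0.9657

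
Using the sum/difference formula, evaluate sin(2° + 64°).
sin(2° + 64°) = sin 2° cos 64° + cos 2° sin 64° = 0.9135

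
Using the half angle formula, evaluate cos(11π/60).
cos(11π/60) = √((1 + cos 11π/30)/2) = 0.8387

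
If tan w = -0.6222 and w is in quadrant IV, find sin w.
sin w = -0.5283 (using tan²w + 1 = sec²w)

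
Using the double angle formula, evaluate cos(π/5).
cos(π/5) = cos²π/10 - sin²π/10 = 0.809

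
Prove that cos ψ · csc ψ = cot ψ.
LHS = cos ψ · (1/sin ψ) = cos ψ/sin ψ = cot ψ = RHS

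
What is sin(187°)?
sin(187°) = -0.1219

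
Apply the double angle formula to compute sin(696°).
sin(696°) = 2 sin 348° cos 348° = -0.4067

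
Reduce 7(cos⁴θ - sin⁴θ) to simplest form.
7(cos⁴θ - sin⁴θ) = 7(cos(2θ)) (using Factoring + double angle)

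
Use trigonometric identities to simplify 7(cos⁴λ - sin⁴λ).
7(cos⁴λ - sin⁴λ) = 7(cos(2λ)) (using Factoring + double angle)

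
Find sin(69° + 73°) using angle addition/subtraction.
sin(69° + 73°) = sin 69° cos 73° + cos 69° sin 73° = 0.6157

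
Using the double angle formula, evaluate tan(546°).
tan(546°) = 2 tan 273° / (1 - tan²273°) = 0.1051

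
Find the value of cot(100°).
cot(100°) = -0.1763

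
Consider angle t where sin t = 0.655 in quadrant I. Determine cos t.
cos t = √(1 - sin²t) = 0.7556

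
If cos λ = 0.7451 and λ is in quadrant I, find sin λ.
sin λ = 0.667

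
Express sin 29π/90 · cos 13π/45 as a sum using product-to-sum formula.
sin 29π/90 cos 13π/45 = (1/2)[sin(29π/90+13π/45) + sin(29π/90-13π/45)]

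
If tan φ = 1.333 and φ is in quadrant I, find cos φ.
cos φ = 0.6001 (using tan²φ + 1 = sec²φ)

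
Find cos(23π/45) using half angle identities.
cos(23π/45) = -√((1 + cos 46π/45)/2) = -0.0349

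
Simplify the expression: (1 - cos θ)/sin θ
(1 - cos θ)/sin θ = tan(θ/2) (using Half angle)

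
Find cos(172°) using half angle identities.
cos(172°) = -√((1 + cos 344°)/2) = -0.9903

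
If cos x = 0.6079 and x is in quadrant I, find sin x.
sin x = 0.794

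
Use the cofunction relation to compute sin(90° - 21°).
sin(90° - 21°) = cos(21°) = 0.9336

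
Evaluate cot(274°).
cot(274°) = -0.06993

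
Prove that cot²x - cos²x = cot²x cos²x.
LHS = cos²x/sin²x - cos²x = cos²x(1/sin²x - 1) = cos²x · (1 - sin²x)/sin²x = cos²x · cos²x/sin²x = cos²x · cot²x = RHS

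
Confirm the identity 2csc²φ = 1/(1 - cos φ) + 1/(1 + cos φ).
RHS = [(1 + cos φ) + (1 - cos φ)] / [(1 - cos φ)(1 + cos φ)] = 2/(1 - cos²φ) = 2/sin²φ = 2csc²φ = LHS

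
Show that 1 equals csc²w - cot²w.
RHS = 1/sin²w - cos²w/sin²w = (1 - cos²w)/sin²w = sin²w/sin²w = 1 = LHS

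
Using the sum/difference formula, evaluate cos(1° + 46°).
cos(1° + 46°) = cos 1° cos 46° - sin 1° sin 46° = 0.682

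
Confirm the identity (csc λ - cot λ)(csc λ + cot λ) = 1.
LHS = csc²λ - cot²λ = (1 + cot²λ) - cot²λ = 1 = RHS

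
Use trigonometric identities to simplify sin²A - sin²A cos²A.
sin²A - sin²A cos²A = sin⁴A (using Factoring)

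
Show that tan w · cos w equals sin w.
LHS = (sin w/cos w) · cos w = sin w = RHS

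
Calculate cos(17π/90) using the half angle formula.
cos(17π/90) = √((1 + cos 17π/45)/2) = 0.829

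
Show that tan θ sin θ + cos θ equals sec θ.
LHS = sin²θ/cos θ + cos θ = (sin²θ + cos²θ)/cos θ = 1/cos θ = sec θ = RHS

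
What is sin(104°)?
sin(104°) = 0.9703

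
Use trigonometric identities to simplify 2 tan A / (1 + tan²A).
2 tan A / (1 + tan²A) = sin(2A) (using Double angle)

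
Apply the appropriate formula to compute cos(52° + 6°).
cos(52° + 6°) = cos 52° cos 6° - sin 52° sin 6° = 0.5299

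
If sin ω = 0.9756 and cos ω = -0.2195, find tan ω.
tan ω = sin ω / cos ω = -4.445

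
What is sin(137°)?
sin(137°) = 0.682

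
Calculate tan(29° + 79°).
tan(29° + 79°) = (tan 29° + tan 79°)/(1 - tan 29° tan 79°) = -3.078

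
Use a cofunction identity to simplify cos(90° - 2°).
cos(90° - 2°) = sin(2°)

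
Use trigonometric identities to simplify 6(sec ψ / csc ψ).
6(sec ψ / csc ψ) = 6(tan ψ) (using Reciprocal identities)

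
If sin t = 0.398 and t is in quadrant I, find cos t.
cos t = 0.9174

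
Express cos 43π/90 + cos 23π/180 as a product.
cos 43π/90 + cos 23π/180 = 2 cos(109π/360) cos(7π/40)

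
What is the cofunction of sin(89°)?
sin(89°) = cos(90° - 89°) = cos(1°)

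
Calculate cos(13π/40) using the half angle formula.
cos(13π/40) = √((1 + cos 13π/20)/2) = 0.5225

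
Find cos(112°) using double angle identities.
cos(112°) = cos²56° - sin²56° = -0.3746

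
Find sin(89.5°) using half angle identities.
sin(89.5°) = √((1 - cos 179°)/2) = 1.0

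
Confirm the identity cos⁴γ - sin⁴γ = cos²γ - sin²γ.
LHS = (cos²γ - sin²γ)(cos²γ + sin²γ) = (cos²γ - sin²γ) · 1 = cos²γ - sin²γ = RHS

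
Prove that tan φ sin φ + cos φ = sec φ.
LHS = sin²φ/cos φ + cos φ = (sin²φ + cos²φ)/cos φ = 1/cos φ = sec φ = RHS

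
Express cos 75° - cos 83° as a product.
cos 75° - cos 83° = -2 sin(79°) sin(-4°)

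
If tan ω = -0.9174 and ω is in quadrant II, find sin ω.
sin ω = 0.676 (using tan²ω + 1 = sec²ω)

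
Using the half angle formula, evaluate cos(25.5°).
cos(25.5°) = √((1 + cos 51°)/2) = 0.9026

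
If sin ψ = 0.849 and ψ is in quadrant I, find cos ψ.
cos ψ = 0.5284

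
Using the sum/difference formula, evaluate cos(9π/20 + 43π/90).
cos(9π/20 + 43π/90) = cos 9π/20 cos 43π/90 - sin 9π/20 sin 43π/90 = -0.9744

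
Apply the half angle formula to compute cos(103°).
cos(103°) = -√((1 + cos 206°)/2) = -0.225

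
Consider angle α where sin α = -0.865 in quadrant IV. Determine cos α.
cos α = √(1 - sin²α) = 0.5018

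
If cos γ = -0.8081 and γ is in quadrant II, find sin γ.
sin γ = 0.589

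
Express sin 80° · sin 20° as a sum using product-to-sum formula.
sin 80° sin 20° = (1/2)[cos(80°-20°) - cos(80°+20°)]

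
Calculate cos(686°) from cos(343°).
cos(686°) = cos²343° - sin²343° = 0.829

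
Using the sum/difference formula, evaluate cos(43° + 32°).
cos(43° + 32°) = cos 43° cos 32° - sin 43° sin 32° = (√6-√2)/4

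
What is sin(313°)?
sin(313°) = -0.7314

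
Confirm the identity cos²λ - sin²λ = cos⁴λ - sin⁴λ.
RHS = (cos²λ - sin²λ)(cos²λ + sin²λ) = (cos²λ - sin²λ) · 1 = cos²λ - sin²λ = LHS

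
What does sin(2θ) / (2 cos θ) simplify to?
sin(2θ) / (2 cos θ) = sin θ (using Double angle)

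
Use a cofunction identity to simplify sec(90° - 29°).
sec(90° - 29°) = csc(29°)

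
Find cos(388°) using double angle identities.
cos(388°) = cos²194° - sin²194° = 0.8829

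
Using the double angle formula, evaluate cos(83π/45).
cos(83π/45) = 2cos²83π/90 - 1 = 0.8829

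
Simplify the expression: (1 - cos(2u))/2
(1 - cos(2u))/2 = sin²u (using Power reduction)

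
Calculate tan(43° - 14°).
tan(43° - 14°) = (tan 43° - tan 14°)/(1 + tan 43° tan 14°) = 0.5543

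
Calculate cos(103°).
cos(103°) = -0.225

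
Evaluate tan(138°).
tan(138°) = -0.9004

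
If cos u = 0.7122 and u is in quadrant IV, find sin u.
sin u = -0.702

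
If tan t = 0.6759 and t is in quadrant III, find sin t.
sin t = -0.56 (using tan²t + 1 = sec²t)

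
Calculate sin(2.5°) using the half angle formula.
sin(2.5°) = √((1 - cos 5°)/2) = 0.04362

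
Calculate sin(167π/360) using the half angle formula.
sin(167π/360) = √((1 - cos 167π/180)/2) = 0.9936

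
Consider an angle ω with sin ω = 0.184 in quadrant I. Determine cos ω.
cos ω = √(1 - sin²ω) = 0.9829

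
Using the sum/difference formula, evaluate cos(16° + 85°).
cos(16° + 85°) = cos 16° cos 85° - sin 16° sin 85° = -0.1908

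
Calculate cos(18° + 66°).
cos(18° + 66°) = cos 18° cos 66° - sin 18° sin 66° = 0.1045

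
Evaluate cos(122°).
cos(122°) = -0.5299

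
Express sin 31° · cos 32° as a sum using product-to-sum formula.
sin 31° cos 32° = (1/2)[sin(31°+32°) + sin(31°-32°)]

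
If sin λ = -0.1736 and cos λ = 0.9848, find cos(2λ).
cos(2λ) = cos²λ - sin²λ = 0.9397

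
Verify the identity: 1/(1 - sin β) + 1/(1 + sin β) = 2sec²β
LHS = [(1 + sin β) + (1 - sin β)] / [(1 - sin β)(1 + sin β)] = 2/(1 - sin²β) = 2/cos²β = 2sec²β = RHS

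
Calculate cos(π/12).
cos(π/12) = (√6+√2)/4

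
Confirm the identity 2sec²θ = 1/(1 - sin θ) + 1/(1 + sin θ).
RHS = [(1 + sin θ) + (1 - sin θ)] / [(1 - sin θ)(1 + sin θ)] = 2/(1 - sin²θ) = 2/cos²θ = 2sec²θ = LHS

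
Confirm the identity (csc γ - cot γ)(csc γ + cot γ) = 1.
LHS = csc²γ - cot²γ = (1 + cot²γ) - cot²γ = 1 = RHS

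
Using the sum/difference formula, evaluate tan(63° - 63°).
tan(63° - 63°) = (tan 63° - tan 63°)/(1 + tan 63° tan 63°) = 0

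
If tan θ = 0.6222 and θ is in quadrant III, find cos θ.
cos θ = -0.8491 (using tan²θ + 1 = sec²θ)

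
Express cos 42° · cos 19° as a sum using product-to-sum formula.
cos 42° cos 19° = (1/2)[cos(42°-19°) + cos(42°+19°)]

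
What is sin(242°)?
sin(242°) = -0.8829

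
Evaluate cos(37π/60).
cos(37π/60) = -0.3584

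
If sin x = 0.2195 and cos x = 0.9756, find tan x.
tan x = sin x / cos x = 0.225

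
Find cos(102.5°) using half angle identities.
cos(102.5°) = -√((1 + cos 205°)/2) = -0.2164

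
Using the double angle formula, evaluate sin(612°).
sin(612°) = 2 sin 306° cos 306° = -0.9511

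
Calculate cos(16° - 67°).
cos(16° - 67°) = cos 16° cos 67° + sin 16° sin 67° = 0.6293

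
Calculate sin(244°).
sin(244°) = -0.8988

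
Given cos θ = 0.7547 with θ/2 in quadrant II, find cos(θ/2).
cos(θ/2) = ±√((1 + cos θ)/2); negative since θ/2 ∈ QII, so cos(θ/2) = -0.9367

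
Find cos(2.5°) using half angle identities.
cos(2.5°) = √((1 + cos 5°)/2) = 0.999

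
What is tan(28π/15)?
tan(28π/15) = -0.4452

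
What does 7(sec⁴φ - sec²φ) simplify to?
7(sec⁴φ - sec²φ) = 7(tan⁴φ + tan²φ) (using Pythagorean)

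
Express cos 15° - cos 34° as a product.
cos 15° - cos 34° = -2 sin(24.5°) sin(-9.5°)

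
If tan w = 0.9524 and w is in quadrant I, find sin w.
sin w = 0.6897 (using tan²w + 1 = sec²w)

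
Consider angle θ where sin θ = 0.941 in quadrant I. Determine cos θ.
cos θ = √(1 - sin²θ) = 0.3384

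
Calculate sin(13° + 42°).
sin(13° + 42°) = sin 13° cos 42° + cos 13° sin 42° = 0.8192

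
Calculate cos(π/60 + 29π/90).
cos(π/60 + 29π/90) = cos π/60 cos 29π/90 - sin π/60 sin 29π/90 = 0.4848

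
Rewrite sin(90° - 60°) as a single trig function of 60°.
sin(90° - 60°) = cos(60°)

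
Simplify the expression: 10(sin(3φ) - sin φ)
10(sin(3φ) - sin φ) = 10(2 cos(2φ) sin φ) (using Sum-to-product)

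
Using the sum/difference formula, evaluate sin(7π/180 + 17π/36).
sin(7π/180 + 17π/36) = sin 7π/180 cos 17π/36 + cos 7π/180 sin 17π/36 = 0.9994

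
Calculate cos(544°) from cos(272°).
cos(544°) = cos²272° - sin²272° = -0.9976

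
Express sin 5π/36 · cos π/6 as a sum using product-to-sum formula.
sin 5π/36 cos π/6 = (1/2)[sin(5π/36+π/6) + sin(5π/36-π/6)]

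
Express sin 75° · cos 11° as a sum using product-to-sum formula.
sin 75° cos 11° = (1/2)[sin(75°+11°) + sin(75°-11°)]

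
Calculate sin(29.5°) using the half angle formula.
sin(29.5°) = √((1 - cos 59°)/2) = 0.4924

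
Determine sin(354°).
sin(354°) = -0.1045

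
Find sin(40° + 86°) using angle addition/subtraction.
sin(40° + 86°) = sin 40° cos 86° + cos 40° sin 86° = 0.809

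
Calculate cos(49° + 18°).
cos(49° + 18°) = cos 49° cos 18° - sin 49° sin 18° = 0.3907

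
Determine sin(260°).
sin(260°) = -0.9848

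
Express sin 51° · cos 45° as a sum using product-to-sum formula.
sin 51° cos 45° = (1/2)[sin(51°+45°) + sin(51°-45°)]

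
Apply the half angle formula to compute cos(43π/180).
cos(43π/180) = √((1 + cos 43π/90)/2) = 0.7314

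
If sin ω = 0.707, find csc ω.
csc ω = 1/sin ω = 1.414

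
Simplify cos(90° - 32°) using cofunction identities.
cos(90° - 32°) = sin(32°)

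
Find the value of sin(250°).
sin(250°) = -0.9397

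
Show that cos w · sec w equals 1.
LHS = cos w · (1/cos w) = 1 = RHS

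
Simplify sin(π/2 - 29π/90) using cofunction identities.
sin(π/2 - 29π/90) = cos(29π/90)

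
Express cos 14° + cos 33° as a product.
cos 14° + cos 33° = 2 cos(23.5°) cos(-9.5°)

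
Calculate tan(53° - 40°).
tan(53° - 40°) = (tan 53° - tan 40°)/(1 + tan 53° tan 40°) = 0.2309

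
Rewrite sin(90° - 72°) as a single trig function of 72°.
sin(90° - 72°) = cos(72°)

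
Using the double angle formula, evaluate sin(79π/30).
sin(79π/30) = 2 sin 79π/60 cos 79π/60 = 0.9135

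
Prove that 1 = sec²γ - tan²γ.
RHS = 1/cos²γ - sin²γ/cos²γ = (1 - sin²γ)/cos²γ = cos²γ/cos²γ = 1 = LHS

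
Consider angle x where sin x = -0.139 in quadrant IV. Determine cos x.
cos x = √(1 - sin²x) = 0.9903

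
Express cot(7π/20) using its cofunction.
cot(7π/20) = tan(π/2 - 7π/20) = tan(3π/20)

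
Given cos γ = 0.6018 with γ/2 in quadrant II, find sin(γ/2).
sin(γ/2) = ±√((1 - cos γ)/2); positive since γ/2 ∈ QII, so sin(γ/2) = 0.4462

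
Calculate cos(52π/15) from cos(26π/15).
cos(52π/15) = 1 - 2sin²26π/15 = -0.1045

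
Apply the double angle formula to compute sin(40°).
sin(40°) = 2 sin 20° cos 20° = 0.6428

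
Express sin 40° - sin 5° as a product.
sin 40° - sin 5° = 2 cos(22.5°) sin(17.5°)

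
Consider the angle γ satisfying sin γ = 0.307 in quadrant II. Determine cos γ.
cos γ = ±√(1 - sin²γ) = -0.9517 (negative in QII)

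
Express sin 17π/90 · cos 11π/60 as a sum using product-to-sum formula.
sin 17π/90 cos 11π/60 = (1/2)[sin(17π/90+11π/60) + sin(17π/90-11π/60)]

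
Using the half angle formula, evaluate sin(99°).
sin(99°) = √((1 - cos 198°)/2) = 0.9877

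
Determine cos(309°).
cos(309°) = 0.6293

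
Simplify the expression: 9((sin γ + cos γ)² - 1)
9((sin γ + cos γ)² - 1) = 9(sin(2γ)) (using Pythagorean + double angle)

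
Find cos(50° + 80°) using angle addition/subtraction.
cos(50° + 80°) = cos 50° cos 80° - sin 50° sin 80° = -0.6428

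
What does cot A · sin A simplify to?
cot A · sin A = cos A (using Quotient identity)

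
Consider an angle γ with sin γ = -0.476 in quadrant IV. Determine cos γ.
cos γ = √(1 - sin²γ) = 0.8794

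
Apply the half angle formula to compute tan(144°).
tan(144°) = sin 288° / (1 + cos 288°) = -0.7265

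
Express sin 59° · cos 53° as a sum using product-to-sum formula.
sin 59° cos 53° = (1/2)[sin(59°+53°) + sin(59°-53°)]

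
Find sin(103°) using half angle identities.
sin(103°) = √((1 - cos 206°)/2) = 0.9744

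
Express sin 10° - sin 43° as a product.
sin 10° - sin 43° = 2 cos(26.5°) sin(-16.5°)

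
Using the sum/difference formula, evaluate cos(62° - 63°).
cos(62° - 63°) = cos 62° cos 63° + sin 62° sin 63° = 0.9998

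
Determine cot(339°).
cot(339°) = -2.605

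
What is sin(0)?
sin(0) = 0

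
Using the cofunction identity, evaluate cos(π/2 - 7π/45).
cos(π/2 - 7π/45) = sin(7π/45) = 0.4695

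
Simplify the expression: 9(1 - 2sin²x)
9(1 - 2sin²x) = 9(cos(2x)) (using Double angle)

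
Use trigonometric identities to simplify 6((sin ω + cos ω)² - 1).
6((sin ω + cos ω)² - 1) = 6(sin(2ω)) (using Pythagorean + double angle)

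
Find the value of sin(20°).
sin(20°) = 0.342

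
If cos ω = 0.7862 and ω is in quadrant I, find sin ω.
sin ω = 0.618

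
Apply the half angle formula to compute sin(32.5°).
sin(32.5°) = √((1 - cos 65°)/2) = 0.5373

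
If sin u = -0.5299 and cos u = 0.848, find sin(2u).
sin(2u) = 2 sin u cos u = -0.8987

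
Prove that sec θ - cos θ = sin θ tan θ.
LHS = 1/cos θ - cos θ = (1 - cos²θ)/cos θ = sin²θ/cos θ = sin θ · (sin θ/cos θ) = sin θ tan θ = RHS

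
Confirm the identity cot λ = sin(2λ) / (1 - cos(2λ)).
RHS = 2 sin λ cos λ / (2sin²λ) = cos λ/sin λ = cot λ = LHS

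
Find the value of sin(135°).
sin(135°) = √2/2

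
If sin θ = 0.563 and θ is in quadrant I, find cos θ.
cos θ = 0.8265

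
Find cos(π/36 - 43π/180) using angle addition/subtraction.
cos(π/36 - 43π/180) = cos π/36 cos 43π/180 + sin π/36 sin 43π/180 = 0.788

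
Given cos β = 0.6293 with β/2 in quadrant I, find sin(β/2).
sin(β/2) = ±√((1 - cos β)/2); positive since β/2 ∈ QI, so sin(β/2) = 0.4305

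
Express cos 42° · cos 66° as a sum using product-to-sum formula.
cos 42° cos 66° = (1/2)[cos(42°-66°) + cos(42°+66°)]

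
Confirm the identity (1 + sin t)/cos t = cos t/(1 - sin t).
LHS = (1 + sin t)(1 - sin t) / (cos t(1 - sin t)) = (1 - sin²t) / (cos t(1 - sin t)) = cos²t / (cos t(1 - sin t)) = cos t/(1 - sin t) = RHS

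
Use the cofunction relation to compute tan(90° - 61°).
tan(90° - 61°) = cot(61°) = 0.5543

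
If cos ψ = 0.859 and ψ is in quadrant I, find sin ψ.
sin ψ = 0.512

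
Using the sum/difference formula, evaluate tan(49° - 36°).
tan(49° - 36°) = (tan 49° - tan 36°)/(1 + tan 49° tan 36°) = 0.2309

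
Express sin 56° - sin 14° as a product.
sin 56° - sin 14° = 2 cos(35°) sin(21°)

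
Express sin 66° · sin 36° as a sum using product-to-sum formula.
sin 66° sin 36° = (1/2)[cos(66°-36°) - cos(66°+36°)]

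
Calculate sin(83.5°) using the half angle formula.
sin(83.5°) = √((1 - cos 167°)/2) = 0.9936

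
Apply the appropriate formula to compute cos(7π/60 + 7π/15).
cos(7π/60 + 7π/15) = cos 7π/60 cos 7π/15 - sin 7π/60 sin 7π/15 = -(√6-√2)/4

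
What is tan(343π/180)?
tan(343π/180) = -0.3057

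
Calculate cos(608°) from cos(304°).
cos(608°) = cos²304° - sin²304° = -0.3746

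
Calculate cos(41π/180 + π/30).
cos(41π/180 + π/30) = cos 41π/180 cos π/30 - sin 41π/180 sin π/30 = 0.682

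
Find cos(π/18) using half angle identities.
cos(π/18) = √((1 + cos π/9)/2) = 0.9848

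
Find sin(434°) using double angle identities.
sin(434°) = 2 sin 217° cos 217° = 0.9613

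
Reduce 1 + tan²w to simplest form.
1 + tan²w = sec²w (using Pythagorean identity)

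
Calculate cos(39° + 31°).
cos(39° + 31°) = cos 39° cos 31° - sin 39° sin 31° = 0.342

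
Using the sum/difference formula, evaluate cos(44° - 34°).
cos(44° - 34°) = cos 44° cos 34° + sin 44° sin 34° = 0.9848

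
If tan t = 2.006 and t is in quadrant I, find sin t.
sin t = 0.895 (using tan²t + 1 = sec²t)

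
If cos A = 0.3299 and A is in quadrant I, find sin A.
sin A = 0.944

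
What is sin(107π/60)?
sin(107π/60) = -0.6293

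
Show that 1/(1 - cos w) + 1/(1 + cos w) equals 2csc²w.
LHS = [(1 + cos w) + (1 - cos w)] / [(1 - cos w)(1 + cos w)] = 2/(1 - cos²w) = 2/sin²w = 2csc²w = RHS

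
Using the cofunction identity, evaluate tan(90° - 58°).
tan(90° - 58°) = cot(58°) = 0.6249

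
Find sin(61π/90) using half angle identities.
sin(61π/90) = √((1 - cos 61π/45)/2) = 0.848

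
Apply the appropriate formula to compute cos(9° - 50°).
cos(9° - 50°) = cos 9° cos 50° + sin 9° sin 50° = 0.7547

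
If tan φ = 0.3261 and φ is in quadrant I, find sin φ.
sin φ = 0.31 (using tan²φ + 1 = sec²φ)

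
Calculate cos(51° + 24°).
cos(51° + 24°) = cos 51° cos 24° - sin 51° sin 24° = (√6-√2)/4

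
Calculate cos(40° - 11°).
cos(40° - 11°) = cos 40° cos 11° + sin 40° sin 11° = 0.8746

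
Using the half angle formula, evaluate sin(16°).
sin(16°) = √((1 - cos 32°)/2) = 0.2756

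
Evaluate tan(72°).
tan(72°) = 3.078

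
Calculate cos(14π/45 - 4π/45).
cos(14π/45 - 4π/45) = cos 14π/45 cos 4π/45 + sin 14π/45 sin 4π/45 = 0.766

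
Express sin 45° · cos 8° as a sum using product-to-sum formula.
sin 45° cos 8° = (1/2)[sin(45°+8°) + sin(45°-8°)]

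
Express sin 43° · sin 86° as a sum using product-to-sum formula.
sin 43° sin 86° = (1/2)[cos(43°-86°) - cos(43°+86°)]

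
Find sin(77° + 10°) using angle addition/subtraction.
sin(77° + 10°) = sin 77° cos 10° + cos 77° sin 10° = 0.9986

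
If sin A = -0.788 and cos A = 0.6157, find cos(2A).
cos(2A) = cos²A - sin²A = -0.2419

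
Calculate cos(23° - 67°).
cos(23° - 67°) = cos 23° cos 67° + sin 23° sin 67° = 0.7193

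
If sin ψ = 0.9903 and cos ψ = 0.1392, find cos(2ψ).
cos(2ψ) = cos²ψ - sin²ψ = -0.9613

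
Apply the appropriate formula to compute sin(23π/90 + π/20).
sin(23π/90 + π/20) = sin 23π/90 cos π/20 + cos 23π/90 sin π/20 = 0.8192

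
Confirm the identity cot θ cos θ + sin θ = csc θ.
LHS = cos²θ/sin θ + sin θ = (cos²θ + sin²θ)/sin θ = 1/sin θ = csc θ = RHS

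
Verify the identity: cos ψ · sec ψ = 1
LHS = cos ψ · (1/cos ψ) = 1 = RHS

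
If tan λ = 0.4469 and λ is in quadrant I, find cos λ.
cos λ = 0.913 (using tan²λ + 1 = sec²λ)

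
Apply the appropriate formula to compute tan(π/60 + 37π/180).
tan(π/60 + 37π/180) = (tan π/60 + tan 37π/180)/(1 - tan π/60 tan 37π/180) = 0.8391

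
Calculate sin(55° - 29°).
sin(55° - 29°) = sin 55° cos 29° - cos 55° sin 29° = 0.4384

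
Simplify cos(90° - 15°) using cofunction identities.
cos(90° - 15°) = sin(15°)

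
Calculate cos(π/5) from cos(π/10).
cos(π/5) = cos²π/10 - sin²π/10 = 0.809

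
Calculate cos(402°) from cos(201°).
cos(402°) = cos²201° - sin²201° = 0.7431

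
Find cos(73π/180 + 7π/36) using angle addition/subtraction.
cos(73π/180 + 7π/36) = cos 73π/180 cos 7π/36 - sin 73π/180 sin 7π/36 = -0.309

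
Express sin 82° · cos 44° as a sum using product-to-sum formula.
sin 82° cos 44° = (1/2)[sin(82°+44°) + sin(82°-44°)]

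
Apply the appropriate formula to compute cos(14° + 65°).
cos(14° + 65°) = cos 14° cos 65° - sin 14° sin 65° = 0.1908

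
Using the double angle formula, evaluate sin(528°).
sin(528°) = 2 sin 264° cos 264° = 0.2079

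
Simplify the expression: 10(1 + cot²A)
10(1 + cot²A) = 10(csc²A) (using Pythagorean identity)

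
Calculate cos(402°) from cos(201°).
cos(402°) = cos²201° - sin²201° = 0.7431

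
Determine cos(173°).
cos(173°) = -0.9925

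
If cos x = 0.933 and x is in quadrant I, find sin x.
sin x = 0.3599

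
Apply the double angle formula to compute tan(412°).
tan(412°) = 2 tan 206° / (1 - tan²206°) = 1.28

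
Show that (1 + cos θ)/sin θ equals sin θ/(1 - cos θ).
RHS = sin θ(1 + cos θ) / ((1 - cos θ)(1 + cos θ)) = sin θ(1 + cos θ) / (1 - cos²θ) = sin θ(1 + cos θ) / sin²θ = (1 + cos θ)/sin θ = LHS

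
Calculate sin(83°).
sin(83°) = 0.9925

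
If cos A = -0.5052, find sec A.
sec A = 1/cos A = -1.979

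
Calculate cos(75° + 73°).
cos(75° + 73°) = cos 75° cos 73° - sin 75° sin 73° = -0.848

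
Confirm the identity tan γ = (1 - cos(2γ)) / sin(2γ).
RHS = 2sin²γ / (2 sin γ cos γ) = sin γ/cos γ = tan γ = LHS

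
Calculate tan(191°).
tan(191°) = 0.1944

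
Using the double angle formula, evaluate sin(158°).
sin(158°) = 2 sin 79° cos 79° = 0.3746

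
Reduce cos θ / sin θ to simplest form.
cos θ / sin θ = cot θ (using Quotient identity)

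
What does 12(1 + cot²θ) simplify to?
12(1 + cot²θ) = 12(csc²θ) (using Pythagorean identity)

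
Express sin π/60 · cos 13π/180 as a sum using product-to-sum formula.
sin π/60 cos 13π/180 = (1/2)[sin(π/60+13π/180) + sin(π/60-13π/180)]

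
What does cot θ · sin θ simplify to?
cot θ · sin θ = cos θ (using Quotient identity)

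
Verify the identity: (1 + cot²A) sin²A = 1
LHS = csc²A · sin²A = (1/sin²A) · sin²A = 1 = RHS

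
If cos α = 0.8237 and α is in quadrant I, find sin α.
sin α = 0.567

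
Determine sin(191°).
sin(191°) = -0.1908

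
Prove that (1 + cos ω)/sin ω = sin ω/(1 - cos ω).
RHS = sin ω(1 + cos ω) / ((1 - cos ω)(1 + cos ω)) = sin ω(1 + cos ω) / (1 - cos²ω) = sin ω(1 + cos ω) / sin²ω = (1 + cos ω)/sin ω = LHS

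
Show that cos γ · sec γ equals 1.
LHS = cos γ · (1/cos γ) = 1 = RHS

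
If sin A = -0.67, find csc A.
csc A = 1/sin A = -1.493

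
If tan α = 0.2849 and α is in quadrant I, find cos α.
cos α = 0.9617 (using tan²α + 1 = sec²α)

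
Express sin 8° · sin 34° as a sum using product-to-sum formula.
sin 8° sin 34° = (1/2)[cos(8°-34°) - cos(8°+34°)]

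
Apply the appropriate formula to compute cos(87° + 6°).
cos(87° + 6°) = cos 87° cos 6° - sin 87° sin 6° = -0.05234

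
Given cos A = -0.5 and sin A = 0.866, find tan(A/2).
tan(A/2) = sin A / (1 + cos A) = 1.732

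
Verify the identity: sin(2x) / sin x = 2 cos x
LHS = 2 sin x cos x / sin x = 2 cos x = RHS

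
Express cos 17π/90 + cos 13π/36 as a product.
cos 17π/90 + cos 13π/36 = 2 cos(11π/40) cos(-31π/360)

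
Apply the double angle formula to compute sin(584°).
sin(584°) = 2 sin 292° cos 292° = -0.6947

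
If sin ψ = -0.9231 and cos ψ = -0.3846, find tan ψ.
tan ψ = sin ψ / cos ψ = 2.4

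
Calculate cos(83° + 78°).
cos(83° + 78°) = cos 83° cos 78° - sin 83° sin 78° = -0.9455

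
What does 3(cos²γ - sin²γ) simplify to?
3(cos²γ - sin²γ) = 3(cos(2γ)) (using Double angle)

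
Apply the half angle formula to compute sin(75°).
sin(75°) = √((1 - cos 150°)/2) = (√6+√2)/4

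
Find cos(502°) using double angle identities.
cos(502°) = cos²251° - sin²251° = -0.788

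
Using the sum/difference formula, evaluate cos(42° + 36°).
cos(42° + 36°) = cos 42° cos 36° - sin 42° sin 36° = 0.2079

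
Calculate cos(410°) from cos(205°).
cos(410°) = cos²205° - sin²205° = 0.6428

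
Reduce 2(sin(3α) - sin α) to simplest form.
2(sin(3α) - sin α) = 2(2 cos(2α) sin α) (using Sum-to-product)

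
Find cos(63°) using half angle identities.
cos(63°) = √((1 + cos 126°)/2) = 0.454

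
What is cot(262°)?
cot(262°) = 0.1405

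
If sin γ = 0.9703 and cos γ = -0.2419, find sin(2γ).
sin(2γ) = 2 sin γ cos γ = -0.4694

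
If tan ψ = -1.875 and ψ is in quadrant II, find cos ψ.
cos ψ = -0.4706 (using tan²ψ + 1 = sec²ψ)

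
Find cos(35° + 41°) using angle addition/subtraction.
cos(35° + 41°) = cos 35° cos 41° - sin 35° sin 41° = 0.2419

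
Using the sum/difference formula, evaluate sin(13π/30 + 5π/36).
sin(13π/30 + 5π/36) = sin 13π/30 cos 5π/36 + cos 13π/30 sin 5π/36 = 0.9744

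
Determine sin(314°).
sin(314°) = -0.7193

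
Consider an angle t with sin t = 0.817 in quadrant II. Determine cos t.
cos t = ±√(1 - sin²t) = -0.5766 (negative in QII)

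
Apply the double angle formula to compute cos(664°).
cos(664°) = cos²332° - sin²332° = 0.5592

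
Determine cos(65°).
cos(65°) = 0.4226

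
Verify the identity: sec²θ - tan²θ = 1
LHS = 1/cos²θ - sin²θ/cos²θ = (1 - sin²θ)/cos²θ = cos²θ/cos²θ = 1 = RHS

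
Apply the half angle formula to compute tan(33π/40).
tan(33π/40) = sin 33π/20 / (1 + cos 33π/20) = -0.6128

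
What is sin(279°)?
sin(279°) = -0.9877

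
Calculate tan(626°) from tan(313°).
tan(626°) = 2 tan 313° / (1 - tan²313°) = 14.3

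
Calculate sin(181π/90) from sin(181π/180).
sin(181π/90) = 2 sin 181π/180 cos 181π/180 = 0.0349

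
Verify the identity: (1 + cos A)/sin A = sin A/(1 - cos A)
RHS = sin A(1 + cos A) / ((1 - cos A)(1 + cos A)) = sin A(1 + cos A) / (1 - cos²A) = sin A(1 + cos A) / sin²A = (1 + cos A)/sin A = LHS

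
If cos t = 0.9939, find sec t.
sec t = 1/cos t = 1.006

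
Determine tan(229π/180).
tan(229π/180) = 1.15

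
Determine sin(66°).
sin(66°) = 0.9135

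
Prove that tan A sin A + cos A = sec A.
LHS = sin²A/cos A + cos A = (sin²A + cos²A)/cos A = 1/cos A = sec A = RHS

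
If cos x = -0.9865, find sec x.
sec x = 1/cos x = -1.014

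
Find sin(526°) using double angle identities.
sin(526°) = 2 sin 263° cos 263° = 0.2419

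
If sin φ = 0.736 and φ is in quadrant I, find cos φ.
cos φ = 0.677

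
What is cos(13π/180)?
cos(13π/180) = 0.9744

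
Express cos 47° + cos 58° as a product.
cos 47° + cos 58° = 2 cos(52.5°) cos(-5.5°)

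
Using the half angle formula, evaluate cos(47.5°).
cos(47.5°) = √((1 + cos 95°)/2) = 0.6756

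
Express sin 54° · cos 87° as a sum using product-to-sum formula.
sin 54° cos 87° = (1/2)[sin(54°+87°) + sin(54°-87°)]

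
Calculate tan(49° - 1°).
tan(49° - 1°) = (tan 49° - tan 1°)/(1 + tan 49° tan 1°) = 1.111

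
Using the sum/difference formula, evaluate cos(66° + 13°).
cos(66° + 13°) = cos 66° cos 13° - sin 66° sin 13° = 0.1908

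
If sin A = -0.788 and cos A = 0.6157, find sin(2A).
sin(2A) = 2 sin A cos A = -0.9703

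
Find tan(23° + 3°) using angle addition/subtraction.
tan(23° + 3°) = (tan 23° + tan 3°)/(1 - tan 23° tan 3°) = 0.4877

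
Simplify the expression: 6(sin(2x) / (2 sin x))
6(sin(2x) / (2 sin x)) = 6(cos x) (using Double angle)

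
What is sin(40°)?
sin(40°) = 0.6428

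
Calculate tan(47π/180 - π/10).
tan(47π/180 - π/10) = (tan 47π/180 - tan π/10)/(1 + tan 47π/180 tan π/10) = 0.5543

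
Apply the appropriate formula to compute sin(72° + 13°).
sin(72° + 13°) = sin 72° cos 13° + cos 72° sin 13° = 0.9962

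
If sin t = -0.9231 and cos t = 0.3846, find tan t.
tan t = sin t / cos t = -2.4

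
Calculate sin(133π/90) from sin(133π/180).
sin(133π/90) = 2 sin 133π/180 cos 133π/180 = -0.9976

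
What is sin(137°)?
sin(137°) = 0.682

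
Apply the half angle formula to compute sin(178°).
sin(178°) = √((1 - cos 356°)/2) = 0.0349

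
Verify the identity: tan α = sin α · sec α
RHS = sin α · (1/cos α) = sin α/cos α = tan α = LHS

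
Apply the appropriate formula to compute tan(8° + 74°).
tan(8° + 74°) = (tan 8° + tan 74°)/(1 - tan 8° tan 74°) = 7.115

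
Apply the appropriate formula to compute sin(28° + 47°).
sin(28° + 47°) = sin 28° cos 47° + cos 28° sin 47° = (√6+√2)/4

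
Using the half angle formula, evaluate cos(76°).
cos(76°) = √((1 + cos 152°)/2) = 0.2419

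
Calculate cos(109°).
cos(109°) = -0.3256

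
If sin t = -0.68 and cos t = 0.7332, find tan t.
tan t = sin t / cos t = -0.9274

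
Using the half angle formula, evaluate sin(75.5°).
sin(75.5°) = √((1 - cos 151°)/2) = 0.9681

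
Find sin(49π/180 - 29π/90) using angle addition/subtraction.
sin(49π/180 - 29π/90) = sin 49π/180 cos 29π/90 - cos 49π/180 sin 29π/90 = -0.1564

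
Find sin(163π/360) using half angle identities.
sin(163π/360) = √((1 - cos 163π/180)/2) = 0.989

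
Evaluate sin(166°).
sin(166°) = 0.2419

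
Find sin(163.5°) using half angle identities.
sin(163.5°) = √((1 - cos 327°)/2) = 0.284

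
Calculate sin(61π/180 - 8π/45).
sin(61π/180 - 8π/45) = sin 61π/180 cos 8π/45 - cos 61π/180 sin 8π/45 = 0.4848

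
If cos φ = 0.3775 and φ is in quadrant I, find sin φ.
sin φ = 0.926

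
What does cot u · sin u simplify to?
cot u · sin u = cos u (using Quotient identity)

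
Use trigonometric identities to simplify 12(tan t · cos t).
12(tan t · cos t) = 12(sin t) (using Quotient identity)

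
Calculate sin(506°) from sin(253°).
sin(506°) = 2 sin 253° cos 253° = 0.5592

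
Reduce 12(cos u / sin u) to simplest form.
12(cos u / sin u) = 12(cot u) (using Quotient identity)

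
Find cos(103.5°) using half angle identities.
cos(103.5°) = -√((1 + cos 207°)/2) = -0.2334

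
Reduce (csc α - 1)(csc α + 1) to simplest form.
(csc α - 1)(csc α + 1) = cot²α (using Diff. of squares)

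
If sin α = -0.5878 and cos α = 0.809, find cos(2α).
cos(2α) = cos²α - sin²α = 0.309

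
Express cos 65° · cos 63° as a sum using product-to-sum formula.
cos 65° cos 63° = (1/2)[cos(65°-63°) + cos(65°+63°)]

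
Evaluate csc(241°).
csc(241°) = -1.143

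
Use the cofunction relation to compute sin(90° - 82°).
sin(90° - 82°) = cos(82°) = 0.1392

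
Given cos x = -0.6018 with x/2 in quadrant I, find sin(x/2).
sin(x/2) = ±√((1 - cos x)/2); positive since x/2 ∈ QI, so sin(x/2) = 0.8949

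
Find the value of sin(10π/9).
sin(10π/9) = -0.342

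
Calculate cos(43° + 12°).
cos(43° + 12°) = cos 43° cos 12° - sin 43° sin 12° = 0.5736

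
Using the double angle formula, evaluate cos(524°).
cos(524°) = 1 - 2sin²262° = -0.9613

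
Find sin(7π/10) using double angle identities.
sin(7π/10) = 2 sin 7π/20 cos 7π/20 = 0.809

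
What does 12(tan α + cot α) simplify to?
12(tan α + cot α) = 12(sec α csc α) (using Quotient identities)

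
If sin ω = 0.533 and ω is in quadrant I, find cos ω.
cos ω = 0.8461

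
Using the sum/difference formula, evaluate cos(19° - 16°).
cos(19° - 16°) = cos 19° cos 16° + sin 19° sin 16° = 0.9986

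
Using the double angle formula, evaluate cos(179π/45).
cos(179π/45) = cos²179π/90 - sin²179π/90 = 0.9976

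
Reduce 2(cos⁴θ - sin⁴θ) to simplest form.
2(cos⁴θ - sin⁴θ) = 2(cos(2θ)) (using Factoring + double angle)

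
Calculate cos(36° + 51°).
cos(36° + 51°) = cos 36° cos 51° - sin 36° sin 51° = 0.05234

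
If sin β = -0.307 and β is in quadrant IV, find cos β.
cos β = 0.9517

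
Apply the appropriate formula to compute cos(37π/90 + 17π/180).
cos(37π/90 + 17π/180) = cos 37π/90 cos 17π/180 - sin 37π/90 sin 17π/180 = -0.01745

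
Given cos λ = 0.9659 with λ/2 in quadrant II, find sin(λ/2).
sin(λ/2) = ±√((1 - cos λ)/2); positive since λ/2 ∈ QII, so sin(λ/2) = 0.1306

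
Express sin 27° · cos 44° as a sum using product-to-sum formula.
sin 27° cos 44° = (1/2)[sin(27°+44°) + sin(27°-44°)]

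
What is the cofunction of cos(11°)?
cos(11°) = sin(90° - 11°) = sin(79°)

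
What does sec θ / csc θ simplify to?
sec θ / csc θ = tan θ (using Reciprocal identities)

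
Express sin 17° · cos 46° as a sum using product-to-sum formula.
sin 17° cos 46° = (1/2)[sin(17°+46°) + sin(17°-46°)]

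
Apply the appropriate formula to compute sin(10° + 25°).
sin(10° + 25°) = sin 10° cos 25° + cos 10° sin 25° = 0.5736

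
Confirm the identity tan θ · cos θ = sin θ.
LHS = (sin θ/cos θ) · cos θ = sin θ = RHS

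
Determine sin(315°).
sin(315°) = -√2/2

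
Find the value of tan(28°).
tan(28°) = 0.5317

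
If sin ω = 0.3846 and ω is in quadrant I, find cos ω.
cos ω = 0.9231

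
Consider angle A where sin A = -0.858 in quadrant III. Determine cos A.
cos A = ±√(1 - sin²A) = -0.5136 (negative in QIII)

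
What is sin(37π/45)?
sin(37π/45) = 0.5299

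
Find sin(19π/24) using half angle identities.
sin(19π/24) = √((1 - cos 19π/12)/2) = 0.6088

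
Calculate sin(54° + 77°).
sin(54° + 77°) = sin 54° cos 77° + cos 54° sin 77° = 0.7547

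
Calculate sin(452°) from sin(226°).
sin(452°) = 2 sin 226° cos 226° = 0.9994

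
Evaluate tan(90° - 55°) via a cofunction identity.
tan(90° - 55°) = cot(55°) = 0.7002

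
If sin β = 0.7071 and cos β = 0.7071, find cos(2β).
cos(2β) = cos²β - sin²β = 0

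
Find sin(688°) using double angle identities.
sin(688°) = 2 sin 344° cos 344° = -0.5299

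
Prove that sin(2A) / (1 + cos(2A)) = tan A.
LHS = 2 sin A cos A / (2cos²A) = sin A/cos A = tan A = RHS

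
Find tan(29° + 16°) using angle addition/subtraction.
tan(29° + 16°) = (tan 29° + tan 16°)/(1 - tan 29° tan 16°) = 1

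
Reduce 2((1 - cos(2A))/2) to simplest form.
2((1 - cos(2A))/2) = 2(sin²A) (using Power reduction)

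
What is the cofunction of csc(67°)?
csc(67°) = sec(90° - 67°) = sec(23°)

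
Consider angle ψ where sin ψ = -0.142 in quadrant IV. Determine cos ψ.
cos ψ = √(1 - sin²ψ) = 0.9899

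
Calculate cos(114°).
cos(114°) = -0.4067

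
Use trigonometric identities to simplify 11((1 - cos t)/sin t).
11((1 - cos t)/sin t) = 11(tan(t/2)) (using Half angle)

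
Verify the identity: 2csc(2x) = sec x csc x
LHS = 2/sin(2x) = 2/(2 sin x cos x) = 1/(sin x cos x) = (1/cos x)(1/sin x) = sec x csc x = RHS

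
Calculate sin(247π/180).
sin(247π/180) = -0.9205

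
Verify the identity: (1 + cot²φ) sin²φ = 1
LHS = csc²φ · sin²φ = (1/sin²φ) · sin²φ = 1 = RHS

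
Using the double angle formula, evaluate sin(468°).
sin(468°) = 2 sin 234° cos 234° = 0.9511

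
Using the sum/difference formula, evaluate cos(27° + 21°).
cos(27° + 21°) = cos 27° cos 21° - sin 27° sin 21° = 0.6691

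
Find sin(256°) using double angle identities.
sin(256°) = 2 sin 128° cos 128° = -0.9703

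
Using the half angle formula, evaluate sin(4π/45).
sin(4π/45) = √((1 - cos 8π/45)/2) = 0.2756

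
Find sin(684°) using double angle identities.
sin(684°) = 2 sin 342° cos 342° = -0.5878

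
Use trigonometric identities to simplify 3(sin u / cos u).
3(sin u / cos u) = 3(tan u) (using Quotient identity)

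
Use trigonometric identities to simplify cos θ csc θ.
cos θ csc θ = cot θ (using Reciprocal + quotient)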